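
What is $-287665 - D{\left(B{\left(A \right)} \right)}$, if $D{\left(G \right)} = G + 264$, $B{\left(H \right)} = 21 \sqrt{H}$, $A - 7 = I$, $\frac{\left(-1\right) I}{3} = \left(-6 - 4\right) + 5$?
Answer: $-287929 - 21 \sqrt{22} \approx -2.8803 \cdot 10^{5}$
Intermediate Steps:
$I = 15$ ($I = - 3 \left(\left(-6 - 4\right) + 5\right) = - 3 \left(-10 + 5\right) = \left(-3\right) \left(-5\right) = 15$)
$A = 22$ ($A = 7 + 15 = 22$)
$D{\left(G \right)} = 264 + G$
$-287665 - D{\left(B{\left(A \right)} \right)} = -287665 - \left(264 + 21 \sqrt{22}\right) = -287929 - 21 \sqrt{22}$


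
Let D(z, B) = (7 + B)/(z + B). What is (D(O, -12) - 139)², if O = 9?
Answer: 169744/9 ≈ 18860.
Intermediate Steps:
D(z, B) = (7 + B)/(B + z)
(D(O, -12) - 139)² = ((7 - 12)/(-12 + 9) - 139)² = (-5/(-3) - 139)² = (-⅓*(-5) - 139)² = (5/3 - 139)² = (-412/3)² = 169744/9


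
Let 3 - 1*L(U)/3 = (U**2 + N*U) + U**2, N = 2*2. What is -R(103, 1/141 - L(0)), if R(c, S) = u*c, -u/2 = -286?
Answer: -58916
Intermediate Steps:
N = 4
u = 572 (u = -2*(-286) = 572)
L(U) = 9 - 12*U - 6*U**2 (L(U) = 9 - 3*((U**2 + 4*U) + U**2) = 9 - 3*(2*U**2 + 4*U) = 9 + (-12*U - 6*U**2) = 9 - 12*U - 6*U**2)
R(c, S) = 572*c
-R(103, 1/141 - L(0)) = -572*103 = -1*58916 = -58916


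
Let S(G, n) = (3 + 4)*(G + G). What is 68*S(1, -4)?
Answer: 952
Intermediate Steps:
S(G, n) = 14*G (S(G, n) = 7*(2*G) = 14*G)
68*S(1, -4) = 68*(14*1) = 68*14 = 952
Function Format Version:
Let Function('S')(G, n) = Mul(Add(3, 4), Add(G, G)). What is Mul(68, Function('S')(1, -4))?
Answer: 952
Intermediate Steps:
Function('S')(G, n) = Mul(14, G) (Function('S')(G, n) = Mul(7, Mul(2, G)) = Mul(14, G))
Mul(68, Function('S')(1, -4)) = Mul(68, Mul(14, 1)) = Mul(68, 14) = 952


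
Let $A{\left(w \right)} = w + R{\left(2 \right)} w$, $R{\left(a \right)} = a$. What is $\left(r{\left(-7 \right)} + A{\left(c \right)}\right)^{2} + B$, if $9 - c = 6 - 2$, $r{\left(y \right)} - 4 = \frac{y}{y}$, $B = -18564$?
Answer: $-18164$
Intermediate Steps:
$r{\left(y \right)} = 5$ ($r{\left(y \right)} = 4 + \frac{y}{y} = 4 + 1 = 5$)
$c = 5$ ($c = 9 - \left(6 - 2\right) = 9 - 4 = 5$)
$A{\left(w \right)} = 3 w$ ($A{\left(w \right)} = w + 2 w = 3 w$)
$\left(r{\left(-7 \right)} + A{\left(c \right)}\right)^{2} + B = \left(5 + 3 \cdot 5\right)^{2} - 18564 = \left(5 + 15\right)^{2} - 18564 = 20^{2} - 18564 = 400 - 18564 = -18164$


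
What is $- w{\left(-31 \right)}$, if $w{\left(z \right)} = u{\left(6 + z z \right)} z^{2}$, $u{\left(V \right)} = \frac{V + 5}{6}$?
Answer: $-155682$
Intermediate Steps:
$u{\left(V \right)} = \frac{5}{6} + \frac{V}{6}$ ($u{\left(V \right)} = \left(5 + V\right) \frac{1}{6} = \frac{5}{6} + \frac{V}{6}$)
$w{\left(z \right)} = z^{2} \left(\frac{11}{6} + \frac{z^{2}}{6}\right)$ ($w{\left(z \right)} = \left(\frac{5}{6} + \frac{6 + z z}{6}\right) z^{2} = \left(\frac{5}{6} + \frac{6 + z^{2}}{6}\right) z^{2} = \left(\frac{5}{6} + \left(1 + \frac{z^{2}}{6}\right)\right) z^{2} = \left(\frac{11}{6} + \frac{z^{2}}{6}\right) z^{2} = z^{2} \left(\frac{11}{6} + \frac{z^{2}}{6}\right)$)
$- w{\left(-31 \right)} = - \frac{\left(-31\right)^{2} \left(11 + \left(-31\right)^{2}\right)}{6} = - \frac{961 \left(11 + 961\right)}{6} = - \frac{961 \cdot 972}{6} = \left(-1\right) 155682 = -155682$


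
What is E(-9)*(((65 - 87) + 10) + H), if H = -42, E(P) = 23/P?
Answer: 138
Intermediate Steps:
E(-9)*(((65 - 87) + 10) + H) = (23/(-9))*(((65 - 87) + 10) - 42) = (23*(-1/9))*((-22 + 10) - 42) = -23*(-12 - 42)/9 = -23/9*(-54) = 138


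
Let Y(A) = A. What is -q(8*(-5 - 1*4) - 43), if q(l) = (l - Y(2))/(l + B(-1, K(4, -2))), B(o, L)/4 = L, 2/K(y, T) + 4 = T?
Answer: -351/349 ≈ -1.0057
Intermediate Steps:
K(y, T) = 2/(-4 + T)
B(o, L) = 4*L
q(l) = (-2 + l)/(-4/3 + l) (q(l) = (l - 1*2)/(l + 4*(2/(-4 - 2))) = (l - 2)/(l + 4*(2/(-6))) = (-2 + l)/(l + 4*(2*(-⅙))) = (-2 + l)/(l + 4*(-⅓)) = (-2 + l)/(l - 4/3) = (-2 + l)/(-4/3 + l))
-q(8*(-5 - 1*4) - 43) = -3*(-2 + (8*(-5 - 1*4) - 43))/(-4 + 3*(8*(-5 - 1*4) - 43)) = -3*(-2 + (8*(-5 - 4) - 43))/(-4 + 3*(8*(-5 - 4) - 43)) = -3*(-2 + (8*(-9) - 43))/(-4 + 3*(8*(-9) - 43)) = -3*(-2 + (-72 - 43))/(-4 + 3*(-72 - 43)) = -3*(-2 - 115)/(-4 + 3*(-115)) = -3*(-117)/(-4 - 345) = -3*(-117)/(-349) = -3*(-1)*(-117)/349 = -1*351/349 = -351/349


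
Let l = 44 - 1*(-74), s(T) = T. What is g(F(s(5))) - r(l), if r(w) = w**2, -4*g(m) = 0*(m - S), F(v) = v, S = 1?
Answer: -13924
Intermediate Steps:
l = 118 (l = 44 + 74 = 118)
g(m) = 0 (g(m) = -0*(m - 1*1) = -0*(m - 1) = -0*(-1 + m) = -1/4*0 = 0)
g(F(s(5))) - r(l) = 0 - 1*118**2 = 0 - 1*13924 = 0 - 13924 = -13924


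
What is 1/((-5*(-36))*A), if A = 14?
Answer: 1/2520 ≈ 0.00039683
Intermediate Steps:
1/((-5*(-36))*A) = 1/(-5*(-36)*14) = 1/(180*14) = 1/2520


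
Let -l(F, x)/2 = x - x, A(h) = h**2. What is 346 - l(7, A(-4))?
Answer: 346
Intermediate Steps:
l(F, x) = 0 (l(F, x) = -2*(x - x) = -2*0 = 0)
346 - l(7, A(-4)) = 346 - 1*0 = 346 + 0 = 346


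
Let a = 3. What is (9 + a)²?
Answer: 144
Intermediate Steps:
(9 + a)² = (9 + 3)² = 12² = 144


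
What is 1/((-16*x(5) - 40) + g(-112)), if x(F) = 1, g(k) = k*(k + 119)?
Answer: -1/840 ≈ -0.0011905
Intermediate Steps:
g(k) = k*(119 + k)
1/((-16*x(5) - 40) + g(-112)) = 1/((-16*1 - 40) - 112*(119 - 112)) = 1/((-16 - 40) - 112*7) = 1/(-56 - 784) = 1/(-840) = -1/840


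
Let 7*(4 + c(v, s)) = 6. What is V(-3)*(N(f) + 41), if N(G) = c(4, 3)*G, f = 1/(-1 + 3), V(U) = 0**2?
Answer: 0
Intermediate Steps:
V(U) = 0
c(v, s) = -22/7 (c(v, s) = -4 + (1/7)*6 = -4 + 6/7 = -22/7)
f = 1/2 ≈ 0.50000
N(G) = -22*G/7
V(-3)*(N(f) + 41) = 0*(-22/7*1/2 + 41) = 0*(-11/7 + 41) = 0*(276/7) = 0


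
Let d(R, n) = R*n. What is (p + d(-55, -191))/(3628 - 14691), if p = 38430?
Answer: -48935/11063 ≈ -4.4233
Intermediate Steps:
(p + d(-55, -191))/(3628 - 14691) = (38430 - 55*(-191))/(3628 - 14691) = (38430 + 10505)/(-11063) = 48935*(-1/11063) = -48935/11063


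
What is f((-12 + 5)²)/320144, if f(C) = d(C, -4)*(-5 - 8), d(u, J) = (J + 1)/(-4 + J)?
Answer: -39/2561152 ≈ -1.5228e-5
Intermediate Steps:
d(u, J) = (1 + J)/(-4 + J)
f(C) = -39/8 (f(C) = ((1 - 4)/(-4 - 4))*(-5 - 8) = (-3/(-8))*(-13) = -⅛*(-3)*(-13) = (3/8)*(-13) = -39/8)
f((-12 + 5)²)/320144 = -39/8/320144 = -39/8*1/320144 = -39/2561152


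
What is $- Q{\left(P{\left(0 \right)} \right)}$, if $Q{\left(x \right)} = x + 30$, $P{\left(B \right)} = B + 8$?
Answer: $-38$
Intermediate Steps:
$P{\left(B \right)} = 8 + B$
$Q{\left(x \right)} = 30 + x$
$- Q{\left(P{\left(0 \right)} \right)} = - (30 + \left(8 + 0\right)) = - (30 + 8) = \left(-1\right) 38 = -38$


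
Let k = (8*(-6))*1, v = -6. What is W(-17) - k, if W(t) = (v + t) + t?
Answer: 8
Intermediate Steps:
W(t) = -6 + 2*t (W(t) = (-6 + t) + t = -6 + 2*t)
k = -48 (k = -48*1 = -48)
W(-17) - k = (-6 + 2*(-17)) - 1*(-48) = (-6 - 34) + 48 = -40 + 48 = 8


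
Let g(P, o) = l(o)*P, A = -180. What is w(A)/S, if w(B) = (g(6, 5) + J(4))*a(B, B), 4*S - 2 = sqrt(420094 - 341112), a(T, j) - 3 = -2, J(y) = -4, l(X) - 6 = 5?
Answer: -248/39489 + 124*sqrt(78982)/39489 ≈ 0.87621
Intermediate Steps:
l(X) = 11 (l(X) = 6 + 5 = 11)
a(T, j) = 1 (a(T, j) = 3 - 2 = 1)
S = 1/2 + sqrt(78982)/4 (S = 1/2 + sqrt(420094 - 341112)/4 = 1/2 + sqrt(78982)/4 ≈ 70.759)
g(P, o) = 11*P
w(B) = 62 (w(B) = (11*6 - 4)*1 = (66 - 4)*1 = 62*1 = 62)
w(A)/S = 62/(1/2 + sqrt(78982)/4)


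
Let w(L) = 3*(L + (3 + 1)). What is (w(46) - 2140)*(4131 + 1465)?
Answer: -11136040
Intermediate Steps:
w(L) = 12 + 3*L (w(L) = 3*(L + 4) = 3*(4 + L) = 12 + 3*L)
(w(46) - 2140)*(4131 + 1465) = ((12 + 3*46) - 2140)*(4131 + 1465) = ((12 + 138) - 2140)*5596 = (150 - 2140)*5596 = -1990*5596 = -11136040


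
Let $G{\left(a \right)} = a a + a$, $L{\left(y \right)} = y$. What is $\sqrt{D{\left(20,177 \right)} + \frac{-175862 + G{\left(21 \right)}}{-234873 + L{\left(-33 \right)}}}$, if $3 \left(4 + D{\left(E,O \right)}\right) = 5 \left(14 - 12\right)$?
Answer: $\frac{\sqrt{22527006}}{16779} \approx 0.28287$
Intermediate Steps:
$D{\left(E,O \right)} = - \frac{2}{3}$ ($D{\left(E,O \right)} = -4 + \frac{5 \left(14 - 12\right)}{3} = -4 + \frac{5 \cdot 2}{3} = -4 + \frac{1}{3} \cdot 10 = -4 + \frac{10}{3} = - \frac{2}{3}$)
$G{\left(a \right)} = a + a^{2}$ ($G{\left(a \right)} = a^{2} + a = a + a^{2}$)
$\sqrt{D{\left(20,177 \right)} + \frac{-175862 + G{\left(21 \right)}}{-234873 + L{\left(-33 \right)}}} = \sqrt{- \frac{2}{3} + \frac{-175862 + 21 \left(1 + 21\right)}{-234873 - 33}} = \sqrt{- \frac{2}{3} + \frac{-175862 + 21 \cdot 22}{-234906}} = \sqrt{- \frac{2}{3} + \left(-175862 + 462\right) \left(- \frac{1}{234906}\right)} = \sqrt{- \frac{2}{3} - - \frac{87700}{117453}} = \sqrt{- \frac{2}{3} + \frac{87700}{117453}} = \sqrt{\frac{9398}{117453}} = \frac{\sqrt{22527006}}{16779}$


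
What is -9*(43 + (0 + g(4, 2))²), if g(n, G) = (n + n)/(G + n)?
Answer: -403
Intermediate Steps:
g(n, G) = 2*n/(G + n) (g(n, G) = (2*n)/(G + n) = 2*n/(G + n))
-9*(43 + (0 + g(4, 2))²) = -9*(43 + (0 + 2*4/(2 + 4))²) = -9*(43 + (0 + 2*4/6)²) = -9*(43 + (0 + 2*4*(⅙))²) = -9*(43 + (0 + 4/3)²) = -9*(43 + (4/3)²) = -9*(43 + 16/9) = -9*403/9 = -403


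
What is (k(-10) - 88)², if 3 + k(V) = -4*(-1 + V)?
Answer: 2209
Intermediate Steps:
k(V) = 1 - 4*V (k(V) = -3 - 4*(-1 + V) = -3 + (4 - 4*V) = 1 - 4*V)
(k(-10) - 88)² = ((1 - 4*(-10)) - 88)² = ((1 + 40) - 88)² = (41 - 88)² = (-47)² = 2209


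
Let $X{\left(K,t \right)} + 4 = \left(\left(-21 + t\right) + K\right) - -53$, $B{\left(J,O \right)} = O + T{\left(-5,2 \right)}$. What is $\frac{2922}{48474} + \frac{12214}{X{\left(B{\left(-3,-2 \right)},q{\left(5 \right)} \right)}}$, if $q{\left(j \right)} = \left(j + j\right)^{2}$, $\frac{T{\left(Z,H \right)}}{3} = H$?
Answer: $\frac{16456865}{177738} \approx 92.591$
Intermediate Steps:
$T{\left(Z,H \right)} = 3 H$
$B{\left(J,O \right)} = 6 + O$ ($B{\left(J,O \right)} = O + 3 \cdot 2 = O + 6 = 6 + O$)
$q{\left(j \right)} = 4 j^{2}$ ($q{\left(j \right)} = \left(2 j\right)^{2} = 4 j^{2}$)
$X{\left(K,t \right)} = 28 + K + t$ ($X{\left(K,t \right)} = -4 - \left(-32 - K - t\right) = -4 + \left(\left(-21 + K + t\right) + 53\right) = -4 + \left(32 + K + t\right) = 28 + K + t$)
$\frac{2922}{48474} + \frac{12214}{X{\left(B{\left(-3,-2 \right)},q{\left(5 \right)} \right)}} = \frac{2922}{48474} + \frac{12214}{28 + \left(6 - 2\right) + 4 \cdot 5^{2}} = 2922 \cdot \frac{1}{48474} + \frac{12214}{28 + 4 + 4 \cdot 25} = \frac{487}{8079} + \frac{12214}{28 + 4 + 100} = \frac{487}{8079} + \frac{12214}{132} = \frac{487}{8079} + 12214 \cdot \frac{1}{132} = \frac{487}{8079} + \frac{6107}{66} = \frac{16456865}{177738}$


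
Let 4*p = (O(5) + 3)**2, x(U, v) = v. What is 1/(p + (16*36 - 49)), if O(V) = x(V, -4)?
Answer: 4/2109 ≈ 0.0018966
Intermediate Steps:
O(V) = -4
p = 1/4 (p = (-4 + 3)**2/4 = (1/4)*(-1)**2 = (1/4)*1 = 1/4 ≈ 0.25000)
1/(p + (16*36 - 49)) = 1/(1/4 + (16*36 - 49)) = 1/(1/4 + (576 - 49)) = 1/(1/4 + 527) = 1/(2109/4) = 4/2109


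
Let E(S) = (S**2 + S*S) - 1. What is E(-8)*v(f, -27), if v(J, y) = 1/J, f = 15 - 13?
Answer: 127/2 ≈ 63.500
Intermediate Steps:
f = 2
E(S) = -1 + 2*S**2 (E(S) = (S**2 + S**2) - 1 = 2*S**2 - 1 = -1 + 2*S**2)
E(-8)*v(f, -27) = (-1 + 2*(-8)**2)/2 = (-1 + 2*64)*(1/2) = (-1 + 128)*(1/2) = 127*(1/2) = 127/2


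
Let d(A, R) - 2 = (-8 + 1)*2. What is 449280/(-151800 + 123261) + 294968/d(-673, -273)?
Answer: -77995214/3171 ≈ -24596.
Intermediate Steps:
d(A, R) = -12 (d(A, R) = 2 + (-8 + 1)*2 = 2 - 7*2 = 2 - 14 = -12)
449280/(-151800 + 123261) + 294968/d(-673, -273) = 449280/(-151800 + 123261) + 294968/(-12) = 449280/(-28539) + 294968*(-1/12) = 449280*(-1/28539) - 73742/3 = -16640/1057 - 73742/3 = -77995214/3171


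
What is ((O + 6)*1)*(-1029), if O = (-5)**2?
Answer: -31899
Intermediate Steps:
O = 25
((O + 6)*1)*(-1029) = ((25 + 6)*1)*(-1029) = (31*1)*(-1029) = 31*(-1029) = -31899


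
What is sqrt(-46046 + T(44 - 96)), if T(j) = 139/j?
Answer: 3*I*sqrt(3458767)/26 ≈ 214.59*I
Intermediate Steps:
sqrt(-46046 + T(44 - 96)) = sqrt(-46046 + 139/(44 - 96)) = sqrt(-46046 + 139/(-52)) = sqrt(-46046 + 139*(-1/52)) = sqrt(-46046 - 139/52) = sqrt(-2394531/52) = 3*I*sqrt(3458767)/26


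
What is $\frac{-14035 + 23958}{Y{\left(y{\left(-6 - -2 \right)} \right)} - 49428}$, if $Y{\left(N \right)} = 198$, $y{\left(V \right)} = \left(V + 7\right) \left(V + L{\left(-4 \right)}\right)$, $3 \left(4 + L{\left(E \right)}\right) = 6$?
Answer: $- \frac{9923}{49230} \approx -0.20156$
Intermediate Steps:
$L{\left(E \right)} = -2$ ($L{\left(E \right)} = -4 + \frac{1}{3} \cdot 6 = -4 + 2 = -2$)
$y{\left(V \right)} = \left(-2 + V\right) \left(7 + V\right)$ ($y{\left(V \right)} = \left(V + 7\right) \left(V - 2\right) = \left(7 + V\right) \left(-2 + V\right) = \left(-2 + V\right) \left(7 + V\right)$)
$\frac{-14035 + 23958}{Y{\left(y{\left(-6 - -2 \right)} \right)} - 49428} = \frac{-14035 + 23958}{198 - 49428} = \frac{9923}{-49230} = 9923 \left(- \frac{1}{49230}\right) = - \frac{9923}{49230}$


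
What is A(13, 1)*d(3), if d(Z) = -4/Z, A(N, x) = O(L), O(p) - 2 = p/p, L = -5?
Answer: -4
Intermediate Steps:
O(p) = 3 (O(p) = 2 + p/p = 2 + 1 = 3)
A(N, x) = 3
A(13, 1)*d(3) = 3*(-4/3) = -4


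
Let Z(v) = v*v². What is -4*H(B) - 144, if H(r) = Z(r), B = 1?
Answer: -148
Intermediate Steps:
Z(v) = v³
H(r) = r³
-4*H(B) - 144 = -4*1³ - 144 = -4*1 - 144 = -4 - 144 = -148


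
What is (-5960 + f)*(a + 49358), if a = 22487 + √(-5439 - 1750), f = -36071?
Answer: -3019717195 - 42031*I*√7189 ≈ -3.0197e+9 - 3.5637e+6*I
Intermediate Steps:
a = 22487 + I*√7189 (a = 22487 + √(-7189) = 22487 + I*√7189 ≈ 22487.0 + 84.788*I)
(-5960 + f)*(a + 49358) = (-5960 - 36071)*((22487 + I*√7189) + 49358) = -42031*(71845 + I*√7189) = -3019717195 - 42031*I*√7189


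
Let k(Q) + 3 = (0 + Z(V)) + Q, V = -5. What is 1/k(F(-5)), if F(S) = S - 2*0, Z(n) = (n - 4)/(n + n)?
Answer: -10/71 ≈ -0.14085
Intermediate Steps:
Z(n) = (-4 + n)/(2*n) (Z(n) = (-4 + n)/((2*n)) = (-4 + n)*(1/(2*n)) = (-4 + n)/(2*n))
F(S) = S (F(S) = S + 0 = S)
k(Q) = -21/10 + Q (k(Q) = -3 + ((0 + (1/2)*(-4 - 5)/(-5)) + Q) = -3 + ((0 + (1/2)*(-1/5)*(-9)) + Q) = -3 + ((0 + 9/10) + Q) = -3 + (9/10 + Q) = -21/10 + Q)
1/k(F(-5)) = 1/(-21/10 - 5) = 1/(-71/10) = -10/71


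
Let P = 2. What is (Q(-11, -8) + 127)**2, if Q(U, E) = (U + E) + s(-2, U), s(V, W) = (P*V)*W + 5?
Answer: 24649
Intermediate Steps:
s(V, W) = 5 + 2*V*W (s(V, W) = (2*V)*W + 5 = 2*V*W + 5 = 5 + 2*V*W)
Q(U, E) = 5 + E - 3*U (Q(U, E) = (U + E) + (5 + 2*(-2)*U) = (E + U) + (5 - 4*U) = 5 + E - 3*U)
(Q(-11, -8) + 127)**2 = ((5 - 8 - 3*(-11)) + 127)**2 = ((5 - 8 + 33) + 127)**2 = (30 + 127)**2 = 157**2 = 24649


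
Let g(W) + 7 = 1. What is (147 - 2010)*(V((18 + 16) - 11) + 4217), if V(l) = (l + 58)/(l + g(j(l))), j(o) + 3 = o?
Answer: -133707510/17 ≈ -7.8651e+6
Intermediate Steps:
j(o) = -3 + o
g(W) = -6 (g(W) = -7 + 1 = -6)
V(l) = (58 + l)/(-6 + l) (V(l) = (l + 58)/(l - 6) = (58 + l)/(-6 + l))
(147 - 2010)*(V((18 + 16) - 11) + 4217) = (147 - 2010)*((58 + ((18 + 16) - 11))/(-6 + ((18 + 16) - 11)) + 4217) = -1863*((58 + (34 - 11))/(-6 + (34 - 11)) + 4217) = -1863*((58 + 23)/(-6 + 23) + 4217) = -1863*(81/17 + 4217) = -1863*71770/17 = -133707510/17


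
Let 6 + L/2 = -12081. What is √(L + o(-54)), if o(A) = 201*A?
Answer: 6*I*√973 ≈ 187.16*I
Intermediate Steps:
L = -24174 (L = -12 + 2*(-12081) = -12 - 24162 = -24174)
√(L + o(-54)) = √(-24174 + 201*(-54)) = √(-24174 - 10854) = √(-35028) = 6*I*√973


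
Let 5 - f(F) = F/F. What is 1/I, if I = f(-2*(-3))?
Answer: ¼ ≈ 0.25000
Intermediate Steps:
f(F) = 4 (f(F) = 5 - F/F = 5 - 1*1 = 5 - 1 = 4)
I = 4
1/I = 1/4 = ¼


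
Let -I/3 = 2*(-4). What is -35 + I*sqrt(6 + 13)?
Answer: -35 + 24*sqrt(19) ≈ 69.614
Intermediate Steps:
I = 24 (I = -6*(-4) = -3*(-8) = 24)
-35 + I*sqrt(6 + 13) = -35 + 24*sqrt(6 + 13) = -35 + 24*sqrt(19)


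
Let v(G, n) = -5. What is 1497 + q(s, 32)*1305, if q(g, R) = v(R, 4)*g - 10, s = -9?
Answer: 47172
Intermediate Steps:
q(g, R) = -10 - 5*g (q(g, R) = -5*g - 10 = -10 - 5*g)
1497 + q(s, 32)*1305 = 1497 + (-10 - 5*(-9))*1305 = 1497 + (-10 + 45)*1305 = 1497 + 35*1305 = 1497 + 45675 = 47172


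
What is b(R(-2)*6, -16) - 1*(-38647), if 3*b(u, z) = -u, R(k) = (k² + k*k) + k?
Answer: 38635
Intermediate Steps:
R(k) = k + 2*k² (R(k) = (k² + k²) + k = 2*k² + k = k + 2*k²)
b(u, z) = -u/3 (b(u, z) = (-u)/3 = -u/3)
b(R(-2)*6, -16) - 1*(-38647) = -(-2*(1 + 2*(-2)))*6/3 - 1*(-38647) = -(-2*(1 - 4))*6/3 + 38647 = -(-2*(-3))*6/3 + 38647 = -2*6 + 38647 = -⅓*36 + 38647 = -12 + 38647 = 38635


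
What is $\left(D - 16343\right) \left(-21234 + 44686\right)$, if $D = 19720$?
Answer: $79197404$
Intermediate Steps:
$\left(D - 16343\right) \left(-21234 + 44686\right) = \left(19720 - 16343\right) \left(-21234 + 44686\right) = 3377 \cdot 23452 = 79197404$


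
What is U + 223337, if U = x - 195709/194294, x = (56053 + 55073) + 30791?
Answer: 70966464967/194294 ≈ 3.6525e+5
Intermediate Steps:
x = 141917 (x = 111126 + 30791 = 141917)
U = 27573425889/194294 (U = 141917 - 195709/194294 = 27573425889/194294 ≈ 1.4192e+5)
U + 223337 = 27573425889/194294 + 223337 = 70966464967/194294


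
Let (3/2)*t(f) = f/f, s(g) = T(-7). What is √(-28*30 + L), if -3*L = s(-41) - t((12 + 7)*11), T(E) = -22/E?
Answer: 2*I*√92701/21 ≈ 28.997*I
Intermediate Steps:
s(g) = 22/7 (s(g) = -22/(-7) = -22*(-⅐) = 22/7)
t(f) = ⅔ (t(f) = 2*(f/f)/3 = (⅔)*1 = ⅔)
L = -52/63 (L = -(22/7 - 1*⅔)/3 = -(22/7 - ⅔)/3 = -⅓*52/21 = -52/63 ≈ -0.82540)
√(-28*30 + L) = √(-28*30 - 52/63) = √(-840 - 52/63) = √(-52972/63) = 2*I*√92701/21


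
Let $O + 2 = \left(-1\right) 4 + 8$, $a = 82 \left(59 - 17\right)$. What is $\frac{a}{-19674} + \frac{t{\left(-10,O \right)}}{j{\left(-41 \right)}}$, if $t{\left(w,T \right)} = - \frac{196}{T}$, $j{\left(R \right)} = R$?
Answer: $\frac{297808}{134439} \approx 2.2152$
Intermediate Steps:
$a = 3444$ ($a = 82 \left(59 - 17\right) = 82 \cdot 42 = 3444$)
$O = 2$ ($O = -2 + \left(\left(-1\right) 4 + 8\right) = -2 + \left(-4 + 8\right) = -2 + 4 = 2$)
$\frac{a}{-19674} + \frac{t{\left(-10,O \right)}}{j{\left(-41 \right)}} = \frac{3444}{-19674} + \frac{\left(-196\right) \frac{1}{2}}{-41} = 3444 \left(- \frac{1}{19674}\right) + \left(-196\right) \frac{1}{2} \left(- \frac{1}{41}\right) = - \frac{574}{3279} - - \frac{98}{41} = - \frac{574}{3279} + \frac{98}{41} = \frac{297808}{134439}$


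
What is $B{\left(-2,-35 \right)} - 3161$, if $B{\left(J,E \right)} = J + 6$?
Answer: $-3157$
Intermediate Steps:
$B{\left(J,E \right)} = 6 + J$
$B{\left(-2,-35 \right)} - 3161 = \left(6 - 2\right) - 3161 = 4 - 3161 = -3157$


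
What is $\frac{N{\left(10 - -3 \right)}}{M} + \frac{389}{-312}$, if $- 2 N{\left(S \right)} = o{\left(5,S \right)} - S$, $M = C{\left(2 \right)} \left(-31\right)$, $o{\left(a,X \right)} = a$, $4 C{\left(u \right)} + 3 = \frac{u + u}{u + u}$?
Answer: $- \frac{9563}{9672} \approx -0.98873$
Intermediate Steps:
$C{\left(u \right)} = - \frac{1}{2}$ ($C{\left(u \right)} = - \frac{3}{4} + \frac{\left(u + u\right) \frac{1}{u + u}}{4} = - \frac{3}{4} + \frac{2 u \frac{1}{2 u}}{4} = - \frac{3}{4} + \frac{1}{4} \cdot 1 = - \frac{3}{4} + \frac{1}{4} = - \frac{1}{2}$)
$M = \frac{31}{2}$ ($M = \left(- \frac{1}{2}\right) \left(-31\right) = \frac{31}{2} \approx 15.5$)
$N{\left(S \right)} = - \frac{5}{2} + \frac{S}{2}$ ($N{\left(S \right)} = - \frac{5 - S}{2} = - \frac{5}{2} + \frac{S}{2}$)
$\frac{N{\left(10 - -3 \right)}}{M} + \frac{389}{-312} = \frac{- \frac{5}{2} + \frac{10 - -3}{2}}{\frac{31}{2}} + \frac{389}{-312} = \left(- \frac{5}{2} + \frac{10 + 3}{2}\right) \frac{2}{31} + 389 \left(- \frac{1}{312}\right) = \left(- \frac{5}{2} + \frac{1}{2} \cdot 13\right) \frac{2}{31} - \frac{389}{312} = \left(- \frac{5}{2} + \frac{13}{2}\right) \frac{2}{31} - \frac{389}{312} = 4 \cdot \frac{2}{31} - \frac{389}{312} = \frac{8}{31} - \frac{389}{312} = - \frac{9563}{9672}$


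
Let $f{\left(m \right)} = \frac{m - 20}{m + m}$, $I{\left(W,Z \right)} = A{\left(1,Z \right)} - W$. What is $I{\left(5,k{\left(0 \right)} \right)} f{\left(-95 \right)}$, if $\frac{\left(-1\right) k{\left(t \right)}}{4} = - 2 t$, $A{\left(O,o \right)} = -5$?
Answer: $- \frac{115}{19} \approx -6.0526$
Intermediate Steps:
$k{\left(t \right)} = 8 t$ ($k{\left(t \right)} = - 4 \left(- 2 t\right) = 8 t$)
$I{\left(W,Z \right)} = -5 - W$
$f{\left(m \right)} = \frac{-20 + m}{2 m}$
$I{\left(5,k{\left(0 \right)} \right)} f{\left(-95 \right)} = \left(-5 - 5\right) \frac{-20 - 95}{2 \left(-95\right)} = \left(-5 - 5\right) \frac{1}{2} \left(- \frac{1}{95}\right) \left(-115\right) = \left(-10\right) \frac{23}{38} = - \frac{115}{19}$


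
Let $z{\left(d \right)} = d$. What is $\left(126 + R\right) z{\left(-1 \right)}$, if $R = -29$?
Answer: $-97$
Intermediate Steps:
$\left(126 + R\right) z{\left(-1 \right)} = \left(126 - 29\right) \left(-1\right) = 97 \left(-1\right) = -97$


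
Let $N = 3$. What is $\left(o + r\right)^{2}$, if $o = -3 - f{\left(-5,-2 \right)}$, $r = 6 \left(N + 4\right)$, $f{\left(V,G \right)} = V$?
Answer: $1936$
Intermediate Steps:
$r = 42$ ($r = 6 \left(3 + 4\right) = 6 \cdot 7 = 42$)
$o = 2$ ($o = -3 - -5 = -3 + 5 = 2$)
$\left(o + r\right)^{2} = \left(2 + 42\right)^{2} = 44^{2} = 1936$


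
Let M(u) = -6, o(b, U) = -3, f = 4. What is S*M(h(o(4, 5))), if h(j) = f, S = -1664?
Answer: 9984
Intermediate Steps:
h(j) = 4
S*M(h(o(4, 5))) = -1664*(-6) = 9984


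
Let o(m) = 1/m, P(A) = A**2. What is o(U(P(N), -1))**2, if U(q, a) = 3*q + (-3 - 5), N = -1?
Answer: 1/25 ≈ 0.040000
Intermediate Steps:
U(q, a) = -8 + 3*q (U(q, a) = 3*q - 8 = -8 + 3*q)
o(U(P(N), -1))**2 = (1/(-8 + 3*(-1)**2))**2 = (1/(-8 + 3*1))**2 = (1/(-8 + 3))**2 = (1/(-5))**2 = (-1/5)**2 = 1/25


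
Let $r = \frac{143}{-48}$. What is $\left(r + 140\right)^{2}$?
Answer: $\frac{43256929}{2304} \approx 18775.0$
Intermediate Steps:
$r = - \frac{143}{48}$ ($r = 143 \left(- \frac{1}{48}\right) = - \frac{143}{48} \approx -2.9792$)
$\left(r + 140\right)^{2} = \left(- \frac{143}{48} + 140\right)^{2} = \left(\frac{6577}{48}\right)^{2} = \frac{43256929}{2304}$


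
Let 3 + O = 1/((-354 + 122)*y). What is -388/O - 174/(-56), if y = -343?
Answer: 885282913/6684356 ≈ 132.44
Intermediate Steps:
O = -238727/79576 (O = -3 + 1/((-354 + 122)*(-343)) = -3 - 1/343/(-232) = -3 - 1/232*(-1/343) = -3 + 1/79576 = -238727/79576 ≈ -3.0000)
-388/O - 174/(-56) = -388/(-238727/79576) - 174/(-56) = -388*(-79576/238727) - 174*(-1/56) = 30875488/238727 + 87/28 = 885282913/6684356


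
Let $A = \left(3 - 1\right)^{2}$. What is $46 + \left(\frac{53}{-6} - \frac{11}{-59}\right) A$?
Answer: $\frac{2020}{177} \approx 11.412$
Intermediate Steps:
$A = 4$ ($A = 2^{2} = 4$)
$46 + \left(\frac{53}{-6} - \frac{11}{-59}\right) A = 46 + \left(\frac{53}{-6} - \frac{11}{-59}\right) 4 = 46 + \left(53 \left(- \frac{1}{6}\right) - - \frac{11}{59}\right) 4 = 46 + \left(- \frac{53}{6} + \frac{11}{59}\right) 4 = 46 - \frac{6122}{177} = \frac{2020}{177}$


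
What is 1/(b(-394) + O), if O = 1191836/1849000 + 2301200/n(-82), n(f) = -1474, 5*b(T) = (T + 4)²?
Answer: 30970750/893798828253 ≈ 3.4651e-5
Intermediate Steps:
b(T) = (4 + T)²/5 (b(T) = (T + 4)²/5 = (4 + T)²/5)
O = -48331386747/30970750 (O = 1191836/1849000 + 2301200/(-1474) = 1191836*(1/1849000) + 2301200*(-1/1474) = 297959/462250 - 104600/67 = -48331386747/30970750 ≈ -1560.5)
1/(b(-394) + O) = 1/((4 - 394)²/5 - 48331386747/30970750) = 1/((⅕)*(-390)² - 48331386747/30970750) = 1/((⅕)*152100 - 48331386747/30970750) = 1/(30420 - 48331386747/30970750) = 1/(893798828253/30970750) = 30970750/893798828253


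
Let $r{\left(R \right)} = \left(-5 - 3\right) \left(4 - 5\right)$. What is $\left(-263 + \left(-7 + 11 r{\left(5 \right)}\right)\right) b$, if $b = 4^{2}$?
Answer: $-2912$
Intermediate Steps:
$r{\left(R \right)} = 8$ ($r{\left(R \right)} = \left(-8\right) \left(-1\right) = 8$)
$b = 16$
$\left(-263 + \left(-7 + 11 r{\left(5 \right)}\right)\right) b = \left(-263 + \left(-7 + 11 \cdot 8\right)\right) 16 = \left(-263 + \left(-7 + 88\right)\right) 16 = \left(-263 + 81\right) 16 = \left(-182\right) 16 = -2912$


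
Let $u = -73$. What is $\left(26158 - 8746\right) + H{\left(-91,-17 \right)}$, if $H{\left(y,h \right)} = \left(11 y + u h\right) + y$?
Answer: $17561$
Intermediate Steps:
$H{\left(y,h \right)} = - 73 h + 12 y$ ($H{\left(y,h \right)} = \left(11 y - 73 h\right) + y = \left(- 73 h + 11 y\right) + y = - 73 h + 12 y$)
$\left(26158 - 8746\right) + H{\left(-91,-17 \right)} = \left(26158 - 8746\right) + \left(\left(-73\right) \left(-17\right) + 12 \left(-91\right)\right) = 17412 + \left(1241 - 1092\right) = 17412 + 149 = 17561$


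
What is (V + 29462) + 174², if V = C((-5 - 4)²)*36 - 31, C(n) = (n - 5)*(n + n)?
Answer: 502939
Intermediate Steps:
C(n) = 2*n*(-5 + n) (C(n) = (-5 + n)*(2*n) = 2*n*(-5 + n))
V = 443201 (V = (2*(-5 - 4)²*(-5 + (-5 - 4)²))*36 - 31 = (2*(-9)²*(-5 + (-9)²))*36 - 31 = (2*81*(-5 + 81))*36 - 31 = (2*81*76)*36 - 31 = 12312*36 - 31 = 443232 - 31 = 443201)
(V + 29462) + 174² = (443201 + 29462) + 174² = 472663 + 30276 = 502939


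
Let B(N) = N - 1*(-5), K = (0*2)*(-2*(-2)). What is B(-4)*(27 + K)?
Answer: 27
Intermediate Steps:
K = 0 (K = 0*4 = 0)
B(N) = 5 + N (B(N) = N + 5 = 5 + N)
B(-4)*(27 + K) = (5 - 4)*(27 + 0) = 1*27 = 27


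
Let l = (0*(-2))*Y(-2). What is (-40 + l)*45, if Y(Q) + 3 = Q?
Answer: -1800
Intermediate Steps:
Y(Q) = -3 + Q
l = 0 (l = (0*(-2))*(-3 - 2) = 0*(-5) = 0)
(-40 + l)*45 = (-40 + 0)*45 = -40*45 = -1800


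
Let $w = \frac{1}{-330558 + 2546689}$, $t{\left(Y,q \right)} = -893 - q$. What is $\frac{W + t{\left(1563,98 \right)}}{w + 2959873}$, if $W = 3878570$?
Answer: $\frac{8593223026849}{6559466311364} \approx 1.31$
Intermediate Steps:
$w = \frac{1}{2216131} \approx 4.5124 \cdot 10^{-7}$
$\frac{W + t{\left(1563,98 \right)}}{w + 2959873} = \frac{3878570 - 991}{\frac{1}{2216131} + 2959873} = \frac{3878570 - 991}{\frac{6559466311364}{2216131}} = \left(3878570 - 991\right) \frac{2216131}{6559466311364} = 3877579 \cdot \frac{2216131}{6559466311364} = \frac{8593223026849}{6559466311364}$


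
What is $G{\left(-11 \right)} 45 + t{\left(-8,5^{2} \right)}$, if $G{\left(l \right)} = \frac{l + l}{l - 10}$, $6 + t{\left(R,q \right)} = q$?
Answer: $\frac{463}{7} \approx 66.143$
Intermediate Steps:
$t{\left(R,q \right)} = -6 + q$
$G{\left(l \right)} = \frac{2 l}{-10 + l}$
$G{\left(-11 \right)} 45 + t{\left(-8,5^{2} \right)} = 2 \left(-11\right) \frac{1}{-10 - 11} \cdot 45 - \left(6 - 5^{2}\right) = 2 \left(-11\right) \frac{1}{-21} \cdot 45 + \left(-6 + 25\right) = 2 \left(-11\right) \left(- \frac{1}{21}\right) 45 + 19 = \frac{22}{21} \cdot 45 + 19 = \frac{330}{7} + 19 = \frac{463}{7}$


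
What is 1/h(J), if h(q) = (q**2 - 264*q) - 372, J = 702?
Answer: 1/307104 ≈ 3.2562e-6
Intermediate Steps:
h(q) = -372 + q**2 - 264*q
1/h(J) = 1/(-372 + 702**2 - 264*702) = 1/(-372 + 492804 - 185328) = 1/307104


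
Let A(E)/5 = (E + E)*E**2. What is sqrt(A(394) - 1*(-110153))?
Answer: sqrt(611739993) ≈ 24733.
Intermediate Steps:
A(E) = 10*E**3 (A(E) = 5*((E + E)*E**2) = 5*((2*E)*E**2) = 5*(2*E**3) = 10*E**3)
sqrt(A(394) - 1*(-110153)) = sqrt(10*394**3 - 1*(-110153)) = sqrt(10*61162984 + 110153) = sqrt(611629840 + 110153) = sqrt(611739993)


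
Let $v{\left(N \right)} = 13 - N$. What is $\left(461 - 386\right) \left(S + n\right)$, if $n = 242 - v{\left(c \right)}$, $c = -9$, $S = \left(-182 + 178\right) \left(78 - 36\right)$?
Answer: $3900$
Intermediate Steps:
$S = -168$ ($S = \left(-4\right) 42 = -168$)
$n = 220$ ($n = 242 - \left(13 - -9\right) = 242 - \left(13 + 9\right) = 242 - 22 = 220$)
$\left(461 - 386\right) \left(S + n\right) = \left(461 - 386\right) \left(-168 + 220\right) = 75 \cdot 52 = 3900$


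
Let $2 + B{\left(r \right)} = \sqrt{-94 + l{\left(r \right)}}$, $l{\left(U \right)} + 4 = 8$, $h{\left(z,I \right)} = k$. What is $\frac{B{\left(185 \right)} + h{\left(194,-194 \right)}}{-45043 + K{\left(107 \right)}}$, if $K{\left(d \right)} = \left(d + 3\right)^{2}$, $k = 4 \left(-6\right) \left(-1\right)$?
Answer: $- \frac{22}{32943} - \frac{i \sqrt{10}}{10981} \approx -0.00066782 - 0.00028798 i$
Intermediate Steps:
$k = 24$ ($k = \left(-24\right) \left(-1\right) = 24$)
$h{\left(z,I \right)} = 24$
$l{\left(U \right)} = 4$ ($l{\left(U \right)} = -4 + 8 = 4$)
$K{\left(d \right)} = \left(3 + d\right)^{2}$
$B{\left(r \right)} = -2 + 3 i \sqrt{10}$ ($B{\left(r \right)} = -2 + \sqrt{-94 + 4} = -2 + \sqrt{-90} = -2 + 3 i \sqrt{10}$)
$\frac{B{\left(185 \right)} + h{\left(194,-194 \right)}}{-45043 + K{\left(107 \right)}} = \frac{\left(-2 + 3 i \sqrt{10}\right) + 24}{-45043 + \left(3 + 107\right)^{2}} = \frac{22 + 3 i \sqrt{10}}{-45043 + 110^{2}} = \frac{22 + 3 i \sqrt{10}}{-45043 + 12100} = \frac{22 + 3 i \sqrt{10}}{-32943} = \left(22 + 3 i \sqrt{10}\right) \left(- \frac{1}{32943}\right) = - \frac{22}{32943} - \frac{i \sqrt{10}}{10981}$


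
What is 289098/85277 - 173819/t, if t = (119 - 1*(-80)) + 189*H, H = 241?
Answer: -1597107559/3901252196 ≈ -0.40938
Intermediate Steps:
t = 45748 (t = (119 - 1*(-80)) + 189*241 = (119 + 80) + 45549 = 199 + 45549 = 45748)
289098/85277 - 173819/t = 289098/85277 - 173819/45748 = -1597107559/3901252196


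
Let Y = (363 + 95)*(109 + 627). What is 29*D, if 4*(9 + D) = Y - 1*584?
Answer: 2439393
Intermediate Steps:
Y = 337088 (Y = 458*736 = 337088)
D = 84117 (D = -9 + (337088 - 1*584)/4 = -9 + (337088 - 584)/4 = -9 + (¼)*336504 = -9 + 84126 = 84117)
29*D = 29*84117 = 2439393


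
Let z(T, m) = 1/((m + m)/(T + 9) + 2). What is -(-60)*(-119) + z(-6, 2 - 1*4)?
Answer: -14277/2 ≈ -7138.5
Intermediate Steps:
z(T, m) = 1/(2 + 2*m/(9 + T)) (z(T, m) = 1/((2*m)/(9 + T) + 2) = 1/(2*m/(9 + T) + 2) = 1/(2 + 2*m/(9 + T)))
-(-60)*(-119) + z(-6, 2 - 1*4) = -(-60)*(-119) + (9 - 6)/(2*(9 - 6 + (2 - 1*4))) = -60*119 + (½)*3/(9 - 6 + (2 - 4)) = -7140 + (½)*3/(9 - 6 - 2) = -7140 + (½)*3/1 = -7140 + (½)*1*3 = -7140 + 3/2 = -14277/2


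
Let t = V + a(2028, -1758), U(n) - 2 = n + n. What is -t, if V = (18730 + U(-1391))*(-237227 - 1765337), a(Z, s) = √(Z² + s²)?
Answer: 31940895800 - 6*√200093 ≈ 3.1941e+10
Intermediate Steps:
U(n) = 2 + 2*n (U(n) = 2 + (n + n) = 2 + 2*n)
V = -31940895800 (V = (18730 + (2 + 2*(-1391)))*(-237227 - 1765337) = (18730 + (2 - 2782))*(-2002564) = (18730 - 2780)*(-2002564) = 15950*(-2002564) = -31940895800)
t = -31940895800 + 6*√200093 (t = -31940895800 + √(2028² + (-1758)²) = -31940895800 + √(4112784 + 3090564) = -31940895800 + √7203348 = -31940895800 + 6*√200093 ≈ -3.1941e+10)
-t = -(-31940895800 + 6*√200093) = 31940895800 - 6*√200093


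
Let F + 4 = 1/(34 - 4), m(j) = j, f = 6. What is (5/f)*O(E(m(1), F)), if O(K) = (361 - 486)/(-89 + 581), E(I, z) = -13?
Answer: -625/2952 ≈ -0.21172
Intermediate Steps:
F = -119/30 (F = -4 + 1/(34 - 4) = -4 + 1/30 = -119/30 ≈ -3.9667)
O(K) = -125/492
(5/f)*O(E(m(1), F)) = (5/6)*(-125/492) = (5*(⅙))*(-125/492) = (⅚)*(-125/492) = -625/2952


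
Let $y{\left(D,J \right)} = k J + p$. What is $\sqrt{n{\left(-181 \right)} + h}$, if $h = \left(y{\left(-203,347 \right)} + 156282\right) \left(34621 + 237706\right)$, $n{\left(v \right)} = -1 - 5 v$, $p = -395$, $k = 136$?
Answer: $\sqrt{55303895737} \approx 2.3517 \cdot 10^{5}$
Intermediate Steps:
$y{\left(D,J \right)} = -395 + 136 J$ ($y{\left(D,J \right)} = 136 J - 395 = -395 + 136 J$)
$h = 55303894833$ ($h = \left(\left(-395 + 136 \cdot 347\right) + 156282\right) \left(34621 + 237706\right) = \left(\left(-395 + 47192\right) + 156282\right) 272327 = \left(46797 + 156282\right) 272327 = 203079 \cdot 272327 = 55303894833$)
$\sqrt{n{\left(-181 \right)} + h} = \sqrt{\left(-1 - -905\right) + 55303894833} = \sqrt{\left(-1 + 905\right) + 55303894833} = \sqrt{904 + 55303894833} = \sqrt{55303895737}$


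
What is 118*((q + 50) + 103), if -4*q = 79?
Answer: 31447/2 ≈ 15724.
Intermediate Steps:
q = -79/4 (q = -1/4*79 = -79/4 ≈ -19.750)
118*((q + 50) + 103) = 118*((-79/4 + 50) + 103) = 118*(121/4 + 103) = 118*(533/4) = 31447/2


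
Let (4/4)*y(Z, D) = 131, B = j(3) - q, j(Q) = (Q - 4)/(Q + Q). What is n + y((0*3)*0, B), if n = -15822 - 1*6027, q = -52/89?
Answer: -21718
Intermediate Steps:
j(Q) = (-4 + Q)/(2*Q) (j(Q) = (-4 + Q)/((2*Q)) = (-4 + Q)*(1/(2*Q)) = (-4 + Q)/(2*Q))
q = -52/89 (q = -52*1/89 = -52/89 ≈ -0.58427)
B = 223/534 (B = (½)*(-4 + 3)/3 - 1*(-52/89) = (½)*(⅓)*(-1) + 52/89 = -⅙ + 52/89 = 223/534 ≈ 0.41760)
y(Z, D) = 131
n = -21849 (n = -15822 - 6027 = -21849)
n + y((0*3)*0, B) = -21849 + 131 = -21718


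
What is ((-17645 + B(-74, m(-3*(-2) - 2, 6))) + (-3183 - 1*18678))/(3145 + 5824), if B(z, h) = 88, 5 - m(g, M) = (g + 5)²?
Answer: -39418/8969 ≈ -4.3949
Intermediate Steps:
m(g, M) = 5 - (5 + g)² (m(g, M) = 5 - (g + 5)² = 5 - (5 + g)²)
((-17645 + B(-74, m(-3*(-2) - 2, 6))) + (-3183 - 1*18678))/(3145 + 5824) = ((-17645 + 88) + (-3183 - 1*18678))/(3145 + 5824) = (-17557 + (-3183 - 18678))/8969 = (-17557 - 21861)*(1/8969) = -39418*1/8969 = -39418/8969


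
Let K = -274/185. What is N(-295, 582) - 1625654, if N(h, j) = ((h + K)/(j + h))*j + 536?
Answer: -86317562328/53095 ≈ -1.6257e+6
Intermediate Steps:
K = -274/185 (K = -274*1/185 = -274/185 ≈ -1.4811)
N(h, j) = 536 + j*(-274/185 + h)/(h + j) (N(h, j) = ((h - 274/185)/(j + h))*j + 536 = ((-274/185 + h)/(h + j))*j + 536 = j*(-274/185 + h)/(h + j) + 536 = 536 + j*(-274/185 + h)/(h + j))
N(-295, 582) - 1625654 = (536*(-295) + (98886/185)*582 - 295*582)/(-295 + 582) - 1625654 = (-158120 + 57551652/185 - 171690)/287 - 1625654 = (1/287)*(-3463198/185) - 1625654 = -3463198/53095 - 1625654 = -86317562328/53095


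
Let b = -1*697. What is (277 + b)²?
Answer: 176400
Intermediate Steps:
b = -697
(277 + b)² = (277 - 697)² = (-420)² = 176400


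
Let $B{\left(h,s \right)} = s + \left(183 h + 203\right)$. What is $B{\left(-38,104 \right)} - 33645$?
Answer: $-40292$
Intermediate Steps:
$B{\left(h,s \right)} = 203 + s + 183 h$ ($B{\left(h,s \right)} = s + \left(203 + 183 h\right) = 203 + s + 183 h$)
$B{\left(-38,104 \right)} - 33645 = \left(203 + 104 + 183 \left(-38\right)\right) - 33645 = \left(203 + 104 - 6954\right) - 33645 = -6647 - 33645 = -40292$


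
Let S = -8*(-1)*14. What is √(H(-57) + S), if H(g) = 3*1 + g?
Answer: √58 ≈ 7.6158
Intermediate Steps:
H(g) = 3 + g
S = 112 (S = 8*14 = 112)
√(H(-57) + S) = √((3 - 57) + 112) = √(-54 + 112) = √58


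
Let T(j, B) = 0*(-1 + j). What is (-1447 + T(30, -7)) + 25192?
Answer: 23745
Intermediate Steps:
T(j, B) = 0
(-1447 + T(30, -7)) + 25192 = (-1447 + 0) + 25192 = -1447 + 25192 = 23745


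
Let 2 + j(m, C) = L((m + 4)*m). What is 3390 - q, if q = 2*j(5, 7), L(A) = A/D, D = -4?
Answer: 6833/2 ≈ 3416.5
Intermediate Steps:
L(A) = -A/4 (L(A) = A/(-4) = A*(-¼) = -A/4)
j(m, C) = -2 - m*(4 + m)/4 (j(m, C) = -2 - (m + 4)*m/4 = -2 - (4 + m)*m/4 = -2 - m*(4 + m)/4)
q = -53/2 (q = 2*(-2 - ¼*5*(4 + 5)) = 2*(-2 - ¼*5*9) = 2*(-2 - 45/4) = 2*(-53/4) = -53/2 ≈ -26.500)
3390 - q = 3390 - 1*(-53/2) = 3390 + 53/2 = 6833/2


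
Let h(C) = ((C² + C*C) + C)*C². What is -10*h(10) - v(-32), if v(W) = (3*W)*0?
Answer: -210000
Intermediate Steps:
v(W) = 0
h(C) = C²*(C + 2*C²) (h(C) = ((C² + C²) + C)*C² = (2*C² + C)*C² = (C + 2*C²)*C² = C²*(C + 2*C²))
-10*h(10) - v(-32) = -10*10³*(1 + 2*10) - 1*0 = -10000*(1 + 20) + 0 = -10000*21 + 0 = -10*21000 + 0 = -210000 + 0 = -210000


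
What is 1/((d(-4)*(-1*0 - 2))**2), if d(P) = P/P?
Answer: 1/4 ≈ 0.25000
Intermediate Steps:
d(P) = 1
1/((d(-4)*(-1*0 - 2))**2) = 1/((1*(-1*0 - 2))**2) = 1/((1*(0 - 2))**2) = 1/((1*(-2))**2) = 1/((-2)**2) = 1/4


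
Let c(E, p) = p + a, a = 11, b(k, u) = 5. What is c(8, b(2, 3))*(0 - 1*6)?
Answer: -96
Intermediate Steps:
c(E, p) = 11 + p (c(E, p) = p + 11 = 11 + p)
c(8, b(2, 3))*(0 - 1*6) = (11 + 5)*(0 - 1*6) = 16*(0 - 6) = 16*(-6) = -96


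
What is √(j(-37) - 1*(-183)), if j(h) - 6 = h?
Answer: 2*√38 ≈ 12.329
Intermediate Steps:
j(h) = 6 + h
√(j(-37) - 1*(-183)) = √((6 - 37) - 1*(-183)) = √(-31 + 183) = √152 = 2*√38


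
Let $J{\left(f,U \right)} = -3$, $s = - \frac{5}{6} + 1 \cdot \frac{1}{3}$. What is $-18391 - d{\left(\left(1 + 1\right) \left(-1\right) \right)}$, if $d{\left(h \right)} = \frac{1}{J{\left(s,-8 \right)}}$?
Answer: $- \frac{55172}{3} \approx -18391.0$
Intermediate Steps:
$s = - \frac{1}{2}$ ($s = \left(-5\right) \frac{1}{6} + 1 \cdot \frac{1}{3} = - \frac{5}{6} + \frac{1}{3} = - \frac{1}{2} \approx -0.5$)
$d{\left(h \right)} = - \frac{1}{3}$ ($d{\left(h \right)} = \frac{1}{-3} = - \frac{1}{3}$)
$-18391 - d{\left(\left(1 + 1\right) \left(-1\right) \right)} = -18391 - - \frac{1}{3} = -18391 + \frac{1}{3} = - \frac{55172}{3}$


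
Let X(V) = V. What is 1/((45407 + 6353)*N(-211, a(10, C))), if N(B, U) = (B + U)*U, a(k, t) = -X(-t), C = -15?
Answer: 1/175466400 ≈ 5.6991e-9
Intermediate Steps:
a(k, t) = t (a(k, t) = -(-1)*t = t)
N(B, U) = U*(B + U)
1/((45407 + 6353)*N(-211, a(10, C))) = 1/((45407 + 6353)*((-15*(-211 - 15)))) = 1/(51760*((-15*(-226)))) = (1/51760)/3390 = (1/51760)*(1/3390) = 1/175466400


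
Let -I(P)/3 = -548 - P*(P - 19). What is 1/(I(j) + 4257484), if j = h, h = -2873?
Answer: 1/29185276 ≈ 3.4264e-8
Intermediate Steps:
j = -2873
I(P) = 1644 + 3*P*(-19 + P) (I(P) = -3*(-548 - P*(P - 19)) = -3*(-548 - P*(-19 + P)) = 1644 + 3*P*(-19 + P))
1/(I(j) + 4257484) = 1/((1644 - 57*(-2873) + 3*(-2873)²) + 4257484) = 1/((1644 + 163761 + 3*8254129) + 4257484) = 1/((1644 + 163761 + 24762387) + 4257484) = 1/(24927792 + 4257484) = 1/29185276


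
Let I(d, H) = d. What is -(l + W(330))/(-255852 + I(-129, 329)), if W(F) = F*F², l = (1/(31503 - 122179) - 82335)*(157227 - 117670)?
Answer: -292066361879777/23211333156 ≈ -12583.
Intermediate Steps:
l = -295324985291777/90676 (l = (1/(-90676) - 82335)*39557 = (-1/90676 - 82335)*39557 = -7465808461/90676*39557 = -295324985291777/90676 ≈ -3.2569e+9)
W(F) = F³
-(l + W(330))/(-255852 + I(-129, 329)) = -(-295324985291777/90676 + 330³)/(-255852 - 129) = -(-295324985291777/90676 + 35937000)/(-255981) = -(-292066361879777)*(-1)/(90676*255981) = -1*292066361879777/23211333156 = -292066361879777/23211333156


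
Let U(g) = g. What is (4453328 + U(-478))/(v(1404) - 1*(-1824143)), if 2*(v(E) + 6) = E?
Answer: 4452850/1824839 ≈ 2.4401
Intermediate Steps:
v(E) = -6 + E/2
(4453328 + U(-478))/(v(1404) - 1*(-1824143)) = (4453328 - 478)/((-6 + (½)*1404) - 1*(-1824143)) = 4452850/((-6 + 702) + 1824143) = 4452850/(696 + 1824143) = 4452850/1824839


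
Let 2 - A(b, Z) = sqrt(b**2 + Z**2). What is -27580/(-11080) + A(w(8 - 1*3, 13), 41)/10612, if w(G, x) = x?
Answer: 1829382/734881 - 5*sqrt(74)/10612 ≈ 2.4853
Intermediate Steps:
A(b, Z) = 2 - sqrt(Z**2 + b**2) (A(b, Z) = 2 - sqrt(b**2 + Z**2) = 2 - sqrt(Z**2 + b**2))
-27580/(-11080) + A(w(8 - 1*3, 13), 41)/10612 = -27580/(-11080) + (2 - sqrt(41**2 + 13**2))/10612 = -27580*(-1/11080) + (2 - sqrt(1681 + 169))*(1/10612) = 1379/554 + (2 - sqrt(1850))*(1/10612) = 1379/554 + (2 - 5*sqrt(74))*(1/10612) = 1379/554 + (1/5306 - 5*sqrt(74)/10612) = 1829382/734881 - 5*sqrt(74)/10612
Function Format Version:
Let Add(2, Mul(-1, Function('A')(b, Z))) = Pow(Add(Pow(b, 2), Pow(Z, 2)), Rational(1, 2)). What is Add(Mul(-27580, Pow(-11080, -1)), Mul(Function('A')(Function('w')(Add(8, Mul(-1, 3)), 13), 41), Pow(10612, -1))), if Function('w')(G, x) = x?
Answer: Add(Rational(1829382, 734881), Mul(Rational(-5, 10612), Pow(74, Rational(1, 2)))) ≈ 2.4853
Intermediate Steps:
Function('A')(b, Z) = Add(2, Mul(-1, Pow(Add(Pow(Z, 2), Pow(b, 2)), Rational(1, 2)))) (Function('A')(b, Z) = Add(2, Mul(-1, Pow(Add(Pow(b, 2), Pow(Z, 2)), Rational(1, 2)))) = Add(2, Mul(-1, Pow(Add(Pow(Z, 2), Pow(b, 2)), Rational(1, 2)))))
Add(Mul(-27580, Pow(-11080, -1)), Mul(Function('A')(Function('w')(Add(8, Mul(-1, 3)), 13), 41), Pow(10612, -1))) = Add(Mul(-27580, Pow(-11080, -1)), Mul(Add(2, Mul(-1, Pow(Add(Pow(41, 2), Pow(13, 2)), Rational(1, 2)))), Pow(10612, -1))) = Add(Mul(-27580, Rational(-1, 11080)), Mul(Add(2, Mul(-1, Pow(Add(1681, 169), Rational(1, 2)))), Rational(1, 10612))) = Add(Rational(1379, 554), Mul(Add(2, Mul(-1, Pow(1850, Rational(1, 2)))), Rational(1, 10612))) = Add(Rational(1379, 554), Mul(Add(2, Mul(-1, Mul(5, Pow(74, Rational(1, 2))))), Rational(1, 10612))) = Add(Rational(1379, 554), Mul(Add(2, Mul(-5, Pow(74, Rational(1, 2)))), Rational(1, 10612))) = Add(Rational(1379, 554), Add(Rational(1, 5306), Mul(Rational(-5, 10612), Pow(74, Rational(1, 2))))) = Add(Rational(1829382, 734881), Mul(Rational(-5, 10612), Pow(74, Rational(1, 2))))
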